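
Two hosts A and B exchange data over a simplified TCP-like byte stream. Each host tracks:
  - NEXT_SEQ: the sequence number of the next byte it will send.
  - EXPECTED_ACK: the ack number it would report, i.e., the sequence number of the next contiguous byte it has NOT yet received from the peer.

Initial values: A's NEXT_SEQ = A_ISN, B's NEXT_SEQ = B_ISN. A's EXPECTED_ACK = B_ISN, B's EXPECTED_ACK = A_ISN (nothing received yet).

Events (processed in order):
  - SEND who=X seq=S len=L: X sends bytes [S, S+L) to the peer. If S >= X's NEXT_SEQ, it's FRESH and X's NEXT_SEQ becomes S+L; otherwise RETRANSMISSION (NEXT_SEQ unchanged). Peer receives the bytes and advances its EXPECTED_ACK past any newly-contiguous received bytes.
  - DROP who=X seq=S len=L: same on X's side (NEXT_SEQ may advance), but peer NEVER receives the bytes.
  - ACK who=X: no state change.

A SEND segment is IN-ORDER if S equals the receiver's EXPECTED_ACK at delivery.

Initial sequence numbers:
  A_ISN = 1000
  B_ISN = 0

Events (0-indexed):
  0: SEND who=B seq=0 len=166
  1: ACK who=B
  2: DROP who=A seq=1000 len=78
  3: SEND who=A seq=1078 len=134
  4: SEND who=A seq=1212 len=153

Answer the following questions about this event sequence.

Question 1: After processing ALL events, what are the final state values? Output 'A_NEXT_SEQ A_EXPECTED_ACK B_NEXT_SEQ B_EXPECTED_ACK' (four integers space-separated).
After event 0: A_seq=1000 A_ack=166 B_seq=166 B_ack=1000
After event 1: A_seq=1000 A_ack=166 B_seq=166 B_ack=1000
After event 2: A_seq=1078 A_ack=166 B_seq=166 B_ack=1000
After event 3: A_seq=1212 A_ack=166 B_seq=166 B_ack=1000
After event 4: A_seq=1365 A_ack=166 B_seq=166 B_ack=1000

Answer: 1365 166 166 1000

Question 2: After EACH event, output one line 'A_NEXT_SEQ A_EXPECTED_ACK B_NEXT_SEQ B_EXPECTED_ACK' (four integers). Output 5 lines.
1000 166 166 1000
1000 166 166 1000
1078 166 166 1000
1212 166 166 1000
1365 166 166 1000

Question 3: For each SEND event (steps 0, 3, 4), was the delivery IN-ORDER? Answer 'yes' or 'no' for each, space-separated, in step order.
Step 0: SEND seq=0 -> in-order
Step 3: SEND seq=1078 -> out-of-order
Step 4: SEND seq=1212 -> out-of-order

Answer: yes no no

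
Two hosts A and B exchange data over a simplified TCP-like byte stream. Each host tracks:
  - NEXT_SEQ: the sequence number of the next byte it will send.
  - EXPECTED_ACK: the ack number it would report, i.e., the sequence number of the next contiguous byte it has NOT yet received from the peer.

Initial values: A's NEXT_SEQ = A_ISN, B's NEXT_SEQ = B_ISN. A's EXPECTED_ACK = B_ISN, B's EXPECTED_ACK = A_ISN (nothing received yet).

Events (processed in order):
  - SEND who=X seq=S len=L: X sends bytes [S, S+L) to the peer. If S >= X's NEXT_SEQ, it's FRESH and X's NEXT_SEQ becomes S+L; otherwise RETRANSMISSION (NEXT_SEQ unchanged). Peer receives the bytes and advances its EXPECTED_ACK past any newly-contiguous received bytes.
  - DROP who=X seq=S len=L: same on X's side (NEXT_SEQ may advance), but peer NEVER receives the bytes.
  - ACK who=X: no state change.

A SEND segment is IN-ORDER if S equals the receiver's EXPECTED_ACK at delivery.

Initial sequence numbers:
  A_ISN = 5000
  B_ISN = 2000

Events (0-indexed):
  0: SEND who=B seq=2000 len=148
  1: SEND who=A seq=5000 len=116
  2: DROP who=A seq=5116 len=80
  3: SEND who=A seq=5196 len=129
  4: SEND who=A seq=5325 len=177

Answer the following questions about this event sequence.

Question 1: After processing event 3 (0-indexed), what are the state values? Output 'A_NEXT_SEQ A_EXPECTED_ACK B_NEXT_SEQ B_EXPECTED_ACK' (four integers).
After event 0: A_seq=5000 A_ack=2148 B_seq=2148 B_ack=5000
After event 1: A_seq=5116 A_ack=2148 B_seq=2148 B_ack=5116
After event 2: A_seq=5196 A_ack=2148 B_seq=2148 B_ack=5116
After event 3: A_seq=5325 A_ack=2148 B_seq=2148 B_ack=5116

5325 2148 2148 5116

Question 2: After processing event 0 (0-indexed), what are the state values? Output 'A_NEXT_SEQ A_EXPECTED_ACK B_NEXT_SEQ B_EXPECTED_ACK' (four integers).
After event 0: A_seq=5000 A_ack=2148 B_seq=2148 B_ack=5000

5000 2148 2148 5000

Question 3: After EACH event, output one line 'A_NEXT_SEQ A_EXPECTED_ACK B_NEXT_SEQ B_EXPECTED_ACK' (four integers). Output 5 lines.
5000 2148 2148 5000
5116 2148 2148 5116
5196 2148 2148 5116
5325 2148 2148 5116
5502 2148 2148 5116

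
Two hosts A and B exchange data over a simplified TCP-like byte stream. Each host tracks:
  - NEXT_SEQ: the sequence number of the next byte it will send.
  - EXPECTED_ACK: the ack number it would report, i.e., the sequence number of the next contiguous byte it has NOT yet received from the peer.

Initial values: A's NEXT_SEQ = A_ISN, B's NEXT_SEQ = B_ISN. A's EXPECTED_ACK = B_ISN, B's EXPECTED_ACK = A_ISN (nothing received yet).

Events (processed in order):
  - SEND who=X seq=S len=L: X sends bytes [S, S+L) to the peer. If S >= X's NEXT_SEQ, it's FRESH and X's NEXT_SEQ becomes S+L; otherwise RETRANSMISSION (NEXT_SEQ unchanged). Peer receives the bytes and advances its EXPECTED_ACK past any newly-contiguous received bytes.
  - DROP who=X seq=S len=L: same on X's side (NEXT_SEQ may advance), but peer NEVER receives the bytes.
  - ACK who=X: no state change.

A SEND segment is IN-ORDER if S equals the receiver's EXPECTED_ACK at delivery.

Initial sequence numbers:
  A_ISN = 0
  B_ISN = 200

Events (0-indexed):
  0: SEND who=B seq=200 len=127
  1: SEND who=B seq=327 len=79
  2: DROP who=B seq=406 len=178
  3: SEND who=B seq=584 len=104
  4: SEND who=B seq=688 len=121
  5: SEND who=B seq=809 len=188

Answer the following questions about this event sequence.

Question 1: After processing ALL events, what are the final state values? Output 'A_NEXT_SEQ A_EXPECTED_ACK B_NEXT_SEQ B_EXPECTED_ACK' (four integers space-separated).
After event 0: A_seq=0 A_ack=327 B_seq=327 B_ack=0
After event 1: A_seq=0 A_ack=406 B_seq=406 B_ack=0
After event 2: A_seq=0 A_ack=406 B_seq=584 B_ack=0
After event 3: A_seq=0 A_ack=406 B_seq=688 B_ack=0
After event 4: A_seq=0 A_ack=406 B_seq=809 B_ack=0
After event 5: A_seq=0 A_ack=406 B_seq=997 B_ack=0

Answer: 0 406 997 0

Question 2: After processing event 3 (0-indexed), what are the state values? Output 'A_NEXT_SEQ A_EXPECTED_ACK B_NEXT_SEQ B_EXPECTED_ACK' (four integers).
After event 0: A_seq=0 A_ack=327 B_seq=327 B_ack=0
After event 1: A_seq=0 A_ack=406 B_seq=406 B_ack=0
After event 2: A_seq=0 A_ack=406 B_seq=584 B_ack=0
After event 3: A_seq=0 A_ack=406 B_seq=688 B_ack=0

0 406 688 0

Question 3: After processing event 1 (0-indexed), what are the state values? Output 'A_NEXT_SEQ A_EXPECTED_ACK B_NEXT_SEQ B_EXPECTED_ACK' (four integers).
After event 0: A_seq=0 A_ack=327 B_seq=327 B_ack=0
After event 1: A_seq=0 A_ack=406 B_seq=406 B_ack=0

0 406 406 0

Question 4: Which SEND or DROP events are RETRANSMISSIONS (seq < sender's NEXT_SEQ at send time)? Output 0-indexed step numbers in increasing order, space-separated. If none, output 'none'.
Answer: none

Derivation:
Step 0: SEND seq=200 -> fresh
Step 1: SEND seq=327 -> fresh
Step 2: DROP seq=406 -> fresh
Step 3: SEND seq=584 -> fresh
Step 4: SEND seq=688 -> fresh
Step 5: SEND seq=809 -> fresh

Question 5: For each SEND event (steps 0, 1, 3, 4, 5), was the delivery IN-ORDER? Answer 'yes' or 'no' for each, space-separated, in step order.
Answer: yes yes no no no

Derivation:
Step 0: SEND seq=200 -> in-order
Step 1: SEND seq=327 -> in-order
Step 3: SEND seq=584 -> out-of-order
Step 4: SEND seq=688 -> out-of-order
Step 5: SEND seq=809 -> out-of-order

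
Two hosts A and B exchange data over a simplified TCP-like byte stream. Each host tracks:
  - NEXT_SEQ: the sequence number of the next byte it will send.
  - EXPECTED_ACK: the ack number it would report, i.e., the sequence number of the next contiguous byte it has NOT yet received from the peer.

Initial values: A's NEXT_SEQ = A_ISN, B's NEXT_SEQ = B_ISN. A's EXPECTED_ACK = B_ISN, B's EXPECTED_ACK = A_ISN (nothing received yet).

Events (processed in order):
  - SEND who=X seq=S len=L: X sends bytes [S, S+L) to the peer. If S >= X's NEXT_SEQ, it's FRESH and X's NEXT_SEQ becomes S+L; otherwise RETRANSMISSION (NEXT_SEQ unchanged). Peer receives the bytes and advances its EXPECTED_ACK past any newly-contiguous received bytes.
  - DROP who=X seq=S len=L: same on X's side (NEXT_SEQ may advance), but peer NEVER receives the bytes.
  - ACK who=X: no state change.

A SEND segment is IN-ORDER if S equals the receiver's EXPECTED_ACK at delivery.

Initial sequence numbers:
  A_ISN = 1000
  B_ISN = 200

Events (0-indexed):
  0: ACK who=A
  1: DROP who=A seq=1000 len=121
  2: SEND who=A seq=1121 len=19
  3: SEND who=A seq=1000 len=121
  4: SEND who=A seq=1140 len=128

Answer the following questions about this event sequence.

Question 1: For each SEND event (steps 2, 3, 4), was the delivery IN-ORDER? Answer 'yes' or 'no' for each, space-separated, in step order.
Answer: no yes yes

Derivation:
Step 2: SEND seq=1121 -> out-of-order
Step 3: SEND seq=1000 -> in-order
Step 4: SEND seq=1140 -> in-order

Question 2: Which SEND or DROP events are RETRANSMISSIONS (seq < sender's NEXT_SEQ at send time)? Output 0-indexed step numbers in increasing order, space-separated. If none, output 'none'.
Answer: 3

Derivation:
Step 1: DROP seq=1000 -> fresh
Step 2: SEND seq=1121 -> fresh
Step 3: SEND seq=1000 -> retransmit
Step 4: SEND seq=1140 -> fresh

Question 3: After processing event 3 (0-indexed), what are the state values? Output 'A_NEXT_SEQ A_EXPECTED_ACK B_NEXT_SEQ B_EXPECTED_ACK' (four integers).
After event 0: A_seq=1000 A_ack=200 B_seq=200 B_ack=1000
After event 1: A_seq=1121 A_ack=200 B_seq=200 B_ack=1000
After event 2: A_seq=1140 A_ack=200 B_seq=200 B_ack=1000
After event 3: A_seq=1140 A_ack=200 B_seq=200 B_ack=1140

1140 200 200 1140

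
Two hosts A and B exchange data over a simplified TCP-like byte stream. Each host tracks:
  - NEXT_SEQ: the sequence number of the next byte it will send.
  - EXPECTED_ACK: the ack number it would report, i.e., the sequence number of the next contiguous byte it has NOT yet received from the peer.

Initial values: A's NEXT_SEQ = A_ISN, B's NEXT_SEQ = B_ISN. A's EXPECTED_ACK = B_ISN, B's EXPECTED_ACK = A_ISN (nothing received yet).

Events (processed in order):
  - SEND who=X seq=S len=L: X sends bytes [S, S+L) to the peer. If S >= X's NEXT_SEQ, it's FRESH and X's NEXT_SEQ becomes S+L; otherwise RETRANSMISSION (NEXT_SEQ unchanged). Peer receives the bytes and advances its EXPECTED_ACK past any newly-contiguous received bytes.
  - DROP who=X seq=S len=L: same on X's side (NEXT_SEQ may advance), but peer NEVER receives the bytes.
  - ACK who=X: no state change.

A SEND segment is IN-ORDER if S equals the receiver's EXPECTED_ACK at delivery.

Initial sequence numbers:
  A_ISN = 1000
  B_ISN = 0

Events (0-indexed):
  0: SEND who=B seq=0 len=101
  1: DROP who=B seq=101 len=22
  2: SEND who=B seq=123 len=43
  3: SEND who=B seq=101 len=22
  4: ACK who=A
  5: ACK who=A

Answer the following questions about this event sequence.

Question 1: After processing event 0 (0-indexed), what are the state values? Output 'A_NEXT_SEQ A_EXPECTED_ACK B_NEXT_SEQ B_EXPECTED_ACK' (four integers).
After event 0: A_seq=1000 A_ack=101 B_seq=101 B_ack=1000

1000 101 101 1000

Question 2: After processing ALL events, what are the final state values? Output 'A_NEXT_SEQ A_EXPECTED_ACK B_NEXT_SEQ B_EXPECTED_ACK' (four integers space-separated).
Answer: 1000 166 166 1000

Derivation:
After event 0: A_seq=1000 A_ack=101 B_seq=101 B_ack=1000
After event 1: A_seq=1000 A_ack=101 B_seq=123 B_ack=1000
After event 2: A_seq=1000 A_ack=101 B_seq=166 B_ack=1000
After event 3: A_seq=1000 A_ack=166 B_seq=166 B_ack=1000
After event 4: A_seq=1000 A_ack=166 B_seq=166 B_ack=1000
After event 5: A_seq=1000 A_ack=166 B_seq=166 B_ack=1000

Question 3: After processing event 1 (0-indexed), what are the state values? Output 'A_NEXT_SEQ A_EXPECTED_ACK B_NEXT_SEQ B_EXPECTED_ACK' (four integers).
After event 0: A_seq=1000 A_ack=101 B_seq=101 B_ack=1000
After event 1: A_seq=1000 A_ack=101 B_seq=123 B_ack=1000

1000 101 123 1000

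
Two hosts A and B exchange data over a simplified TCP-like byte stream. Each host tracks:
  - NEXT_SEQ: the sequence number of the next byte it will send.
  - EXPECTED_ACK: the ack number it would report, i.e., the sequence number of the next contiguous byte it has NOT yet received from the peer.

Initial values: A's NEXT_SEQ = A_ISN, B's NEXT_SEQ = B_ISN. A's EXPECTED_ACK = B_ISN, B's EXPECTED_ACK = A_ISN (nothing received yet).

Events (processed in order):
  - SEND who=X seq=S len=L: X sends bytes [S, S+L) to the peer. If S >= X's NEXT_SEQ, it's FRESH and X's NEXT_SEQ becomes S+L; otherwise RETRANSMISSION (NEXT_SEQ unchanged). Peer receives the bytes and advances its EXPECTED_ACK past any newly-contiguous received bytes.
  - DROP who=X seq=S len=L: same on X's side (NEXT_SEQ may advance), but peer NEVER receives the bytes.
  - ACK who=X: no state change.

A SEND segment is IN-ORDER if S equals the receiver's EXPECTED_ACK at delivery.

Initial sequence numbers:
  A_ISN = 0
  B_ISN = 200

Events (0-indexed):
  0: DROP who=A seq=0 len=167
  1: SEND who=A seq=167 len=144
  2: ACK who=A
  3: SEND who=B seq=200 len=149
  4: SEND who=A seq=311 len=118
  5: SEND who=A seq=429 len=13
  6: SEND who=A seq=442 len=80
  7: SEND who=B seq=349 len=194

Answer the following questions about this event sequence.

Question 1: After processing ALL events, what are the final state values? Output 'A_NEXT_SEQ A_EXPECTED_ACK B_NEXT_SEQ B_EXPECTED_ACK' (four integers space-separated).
Answer: 522 543 543 0

Derivation:
After event 0: A_seq=167 A_ack=200 B_seq=200 B_ack=0
After event 1: A_seq=311 A_ack=200 B_seq=200 B_ack=0
After event 2: A_seq=311 A_ack=200 B_seq=200 B_ack=0
After event 3: A_seq=311 A_ack=349 B_seq=349 B_ack=0
After event 4: A_seq=429 A_ack=349 B_seq=349 B_ack=0
After event 5: A_seq=442 A_ack=349 B_seq=349 B_ack=0
After event 6: A_seq=522 A_ack=349 B_seq=349 B_ack=0
After event 7: A_seq=522 A_ack=543 B_seq=543 B_ack=0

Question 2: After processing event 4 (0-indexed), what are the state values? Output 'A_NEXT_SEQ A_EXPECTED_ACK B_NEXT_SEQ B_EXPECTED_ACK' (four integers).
After event 0: A_seq=167 A_ack=200 B_seq=200 B_ack=0
After event 1: A_seq=311 A_ack=200 B_seq=200 B_ack=0
After event 2: A_seq=311 A_ack=200 B_seq=200 B_ack=0
After event 3: A_seq=311 A_ack=349 B_seq=349 B_ack=0
After event 4: A_seq=429 A_ack=349 B_seq=349 B_ack=0

429 349 349 0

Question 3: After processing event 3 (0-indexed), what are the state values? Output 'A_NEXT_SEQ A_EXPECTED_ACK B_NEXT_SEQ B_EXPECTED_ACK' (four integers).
After event 0: A_seq=167 A_ack=200 B_seq=200 B_ack=0
After event 1: A_seq=311 A_ack=200 B_seq=200 B_ack=0
After event 2: A_seq=311 A_ack=200 B_seq=200 B_ack=0
After event 3: A_seq=311 A_ack=349 B_seq=349 B_ack=0

311 349 349 0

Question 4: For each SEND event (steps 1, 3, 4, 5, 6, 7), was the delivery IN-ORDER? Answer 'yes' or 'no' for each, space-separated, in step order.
Answer: no yes no no no yes

Derivation:
Step 1: SEND seq=167 -> out-of-order
Step 3: SEND seq=200 -> in-order
Step 4: SEND seq=311 -> out-of-order
Step 5: SEND seq=429 -> out-of-order
Step 6: SEND seq=442 -> out-of-order
Step 7: SEND seq=349 -> in-order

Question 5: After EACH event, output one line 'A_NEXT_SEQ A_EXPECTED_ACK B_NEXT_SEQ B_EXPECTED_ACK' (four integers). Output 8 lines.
167 200 200 0
311 200 200 0
311 200 200 0
311 349 349 0
429 349 349 0
442 349 349 0
522 349 349 0
522 543 543 0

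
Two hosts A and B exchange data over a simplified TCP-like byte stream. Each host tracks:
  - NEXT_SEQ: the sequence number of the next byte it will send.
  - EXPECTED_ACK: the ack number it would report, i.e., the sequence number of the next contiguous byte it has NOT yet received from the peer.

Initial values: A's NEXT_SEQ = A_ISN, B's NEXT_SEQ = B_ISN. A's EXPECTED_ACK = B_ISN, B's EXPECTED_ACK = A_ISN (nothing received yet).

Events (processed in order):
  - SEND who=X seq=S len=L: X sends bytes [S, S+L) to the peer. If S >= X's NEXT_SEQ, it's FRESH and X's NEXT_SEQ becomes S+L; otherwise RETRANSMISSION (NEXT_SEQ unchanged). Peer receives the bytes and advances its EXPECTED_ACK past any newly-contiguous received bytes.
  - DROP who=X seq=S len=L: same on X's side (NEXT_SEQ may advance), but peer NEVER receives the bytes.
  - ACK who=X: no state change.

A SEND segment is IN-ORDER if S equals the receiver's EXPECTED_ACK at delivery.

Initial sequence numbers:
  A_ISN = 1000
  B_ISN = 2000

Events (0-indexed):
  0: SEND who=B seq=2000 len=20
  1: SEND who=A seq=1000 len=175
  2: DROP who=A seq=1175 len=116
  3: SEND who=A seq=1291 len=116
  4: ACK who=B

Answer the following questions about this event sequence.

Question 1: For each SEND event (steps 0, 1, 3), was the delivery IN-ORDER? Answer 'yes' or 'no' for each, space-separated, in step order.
Step 0: SEND seq=2000 -> in-order
Step 1: SEND seq=1000 -> in-order
Step 3: SEND seq=1291 -> out-of-order

Answer: yes yes no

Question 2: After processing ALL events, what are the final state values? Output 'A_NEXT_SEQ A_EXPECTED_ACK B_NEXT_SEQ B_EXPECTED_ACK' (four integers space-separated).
Answer: 1407 2020 2020 1175

Derivation:
After event 0: A_seq=1000 A_ack=2020 B_seq=2020 B_ack=1000
After event 1: A_seq=1175 A_ack=2020 B_seq=2020 B_ack=1175
After event 2: A_seq=1291 A_ack=2020 B_seq=2020 B_ack=1175
After event 3: A_seq=1407 A_ack=2020 B_seq=2020 B_ack=1175
After event 4: A_seq=1407 A_ack=2020 B_seq=2020 B_ack=1175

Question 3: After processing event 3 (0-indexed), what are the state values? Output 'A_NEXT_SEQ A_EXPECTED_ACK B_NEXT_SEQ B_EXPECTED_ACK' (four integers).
After event 0: A_seq=1000 A_ack=2020 B_seq=2020 B_ack=1000
After event 1: A_seq=1175 A_ack=2020 B_seq=2020 B_ack=1175
After event 2: A_seq=1291 A_ack=2020 B_seq=2020 B_ack=1175
After event 3: A_seq=1407 A_ack=2020 B_seq=2020 B_ack=1175

1407 2020 2020 1175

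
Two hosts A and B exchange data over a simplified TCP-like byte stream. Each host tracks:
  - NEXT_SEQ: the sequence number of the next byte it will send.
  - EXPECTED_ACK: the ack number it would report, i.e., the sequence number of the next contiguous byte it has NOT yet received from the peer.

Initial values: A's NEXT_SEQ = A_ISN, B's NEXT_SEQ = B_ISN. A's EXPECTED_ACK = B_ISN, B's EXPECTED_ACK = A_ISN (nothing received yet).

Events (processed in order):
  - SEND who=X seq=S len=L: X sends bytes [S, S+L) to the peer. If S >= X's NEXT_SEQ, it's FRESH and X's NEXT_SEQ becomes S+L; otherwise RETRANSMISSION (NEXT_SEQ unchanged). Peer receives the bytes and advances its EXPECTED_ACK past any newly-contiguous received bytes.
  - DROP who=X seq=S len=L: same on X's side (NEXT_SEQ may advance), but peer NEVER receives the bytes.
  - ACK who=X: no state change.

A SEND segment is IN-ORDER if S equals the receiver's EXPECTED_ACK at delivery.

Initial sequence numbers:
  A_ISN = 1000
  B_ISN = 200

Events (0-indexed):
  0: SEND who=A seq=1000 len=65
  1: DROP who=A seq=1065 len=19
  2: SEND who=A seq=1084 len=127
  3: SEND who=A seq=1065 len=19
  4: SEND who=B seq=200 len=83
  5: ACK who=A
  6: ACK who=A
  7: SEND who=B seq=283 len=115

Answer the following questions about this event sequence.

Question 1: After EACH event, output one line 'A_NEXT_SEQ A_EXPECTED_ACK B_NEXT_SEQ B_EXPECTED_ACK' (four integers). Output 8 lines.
1065 200 200 1065
1084 200 200 1065
1211 200 200 1065
1211 200 200 1211
1211 283 283 1211
1211 283 283 1211
1211 283 283 1211
1211 398 398 1211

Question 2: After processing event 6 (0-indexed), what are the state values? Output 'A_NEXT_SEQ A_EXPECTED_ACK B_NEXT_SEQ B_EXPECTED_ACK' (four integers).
After event 0: A_seq=1065 A_ack=200 B_seq=200 B_ack=1065
After event 1: A_seq=1084 A_ack=200 B_seq=200 B_ack=1065
After event 2: A_seq=1211 A_ack=200 B_seq=200 B_ack=1065
After event 3: A_seq=1211 A_ack=200 B_seq=200 B_ack=1211
After event 4: A_seq=1211 A_ack=283 B_seq=283 B_ack=1211
After event 5: A_seq=1211 A_ack=283 B_seq=283 B_ack=1211
After event 6: A_seq=1211 A_ack=283 B_seq=283 B_ack=1211

1211 283 283 1211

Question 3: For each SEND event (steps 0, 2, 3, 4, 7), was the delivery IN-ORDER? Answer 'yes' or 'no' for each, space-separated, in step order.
Step 0: SEND seq=1000 -> in-order
Step 2: SEND seq=1084 -> out-of-order
Step 3: SEND seq=1065 -> in-order
Step 4: SEND seq=200 -> in-order
Step 7: SEND seq=283 -> in-order

Answer: yes no yes yes yes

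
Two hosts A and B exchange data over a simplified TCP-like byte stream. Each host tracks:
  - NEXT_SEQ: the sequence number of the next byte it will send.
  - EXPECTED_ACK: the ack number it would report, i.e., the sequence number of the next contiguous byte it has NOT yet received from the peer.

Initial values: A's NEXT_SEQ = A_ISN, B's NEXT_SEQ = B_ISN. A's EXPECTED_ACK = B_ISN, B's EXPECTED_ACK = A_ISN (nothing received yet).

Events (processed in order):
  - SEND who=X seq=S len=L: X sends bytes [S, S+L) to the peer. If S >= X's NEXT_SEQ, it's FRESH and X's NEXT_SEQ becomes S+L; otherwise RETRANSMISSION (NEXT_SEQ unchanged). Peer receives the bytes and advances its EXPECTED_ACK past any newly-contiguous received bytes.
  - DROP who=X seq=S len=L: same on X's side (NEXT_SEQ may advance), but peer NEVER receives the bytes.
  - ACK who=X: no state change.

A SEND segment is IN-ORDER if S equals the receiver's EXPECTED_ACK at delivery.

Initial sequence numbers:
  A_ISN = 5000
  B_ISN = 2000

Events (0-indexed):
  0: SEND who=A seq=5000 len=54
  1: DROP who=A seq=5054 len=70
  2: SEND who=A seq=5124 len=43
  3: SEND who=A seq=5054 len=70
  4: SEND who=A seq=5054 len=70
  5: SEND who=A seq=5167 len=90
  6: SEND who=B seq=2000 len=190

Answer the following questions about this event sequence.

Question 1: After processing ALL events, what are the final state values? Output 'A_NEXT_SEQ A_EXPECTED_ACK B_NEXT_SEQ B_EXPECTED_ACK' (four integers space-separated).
Answer: 5257 2190 2190 5257

Derivation:
After event 0: A_seq=5054 A_ack=2000 B_seq=2000 B_ack=5054
After event 1: A_seq=5124 A_ack=2000 B_seq=2000 B_ack=5054
After event 2: A_seq=5167 A_ack=2000 B_seq=2000 B_ack=5054
After event 3: A_seq=5167 A_ack=2000 B_seq=2000 B_ack=5167
After event 4: A_seq=5167 A_ack=2000 B_seq=2000 B_ack=5167
After event 5: A_seq=5257 A_ack=2000 B_seq=2000 B_ack=5257
After event 6: A_seq=5257 A_ack=2190 B_seq=2190 B_ack=5257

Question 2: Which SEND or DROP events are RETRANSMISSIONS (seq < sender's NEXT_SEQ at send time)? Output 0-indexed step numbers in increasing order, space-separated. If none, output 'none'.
Step 0: SEND seq=5000 -> fresh
Step 1: DROP seq=5054 -> fresh
Step 2: SEND seq=5124 -> fresh
Step 3: SEND seq=5054 -> retransmit
Step 4: SEND seq=5054 -> retransmit
Step 5: SEND seq=5167 -> fresh
Step 6: SEND seq=2000 -> fresh

Answer: 3 4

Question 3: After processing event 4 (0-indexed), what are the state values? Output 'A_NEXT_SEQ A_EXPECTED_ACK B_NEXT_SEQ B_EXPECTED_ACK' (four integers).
After event 0: A_seq=5054 A_ack=2000 B_seq=2000 B_ack=5054
After event 1: A_seq=5124 A_ack=2000 B_seq=2000 B_ack=5054
After event 2: A_seq=5167 A_ack=2000 B_seq=2000 B_ack=5054
After event 3: A_seq=5167 A_ack=2000 B_seq=2000 B_ack=5167
After event 4: A_seq=5167 A_ack=2000 B_seq=2000 B_ack=5167

5167 2000 2000 5167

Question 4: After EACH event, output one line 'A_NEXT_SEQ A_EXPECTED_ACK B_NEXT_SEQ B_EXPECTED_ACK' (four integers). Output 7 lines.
5054 2000 2000 5054
5124 2000 2000 5054
5167 2000 2000 5054
5167 2000 2000 5167
5167 2000 2000 5167
5257 2000 2000 5257
5257 2190 2190 5257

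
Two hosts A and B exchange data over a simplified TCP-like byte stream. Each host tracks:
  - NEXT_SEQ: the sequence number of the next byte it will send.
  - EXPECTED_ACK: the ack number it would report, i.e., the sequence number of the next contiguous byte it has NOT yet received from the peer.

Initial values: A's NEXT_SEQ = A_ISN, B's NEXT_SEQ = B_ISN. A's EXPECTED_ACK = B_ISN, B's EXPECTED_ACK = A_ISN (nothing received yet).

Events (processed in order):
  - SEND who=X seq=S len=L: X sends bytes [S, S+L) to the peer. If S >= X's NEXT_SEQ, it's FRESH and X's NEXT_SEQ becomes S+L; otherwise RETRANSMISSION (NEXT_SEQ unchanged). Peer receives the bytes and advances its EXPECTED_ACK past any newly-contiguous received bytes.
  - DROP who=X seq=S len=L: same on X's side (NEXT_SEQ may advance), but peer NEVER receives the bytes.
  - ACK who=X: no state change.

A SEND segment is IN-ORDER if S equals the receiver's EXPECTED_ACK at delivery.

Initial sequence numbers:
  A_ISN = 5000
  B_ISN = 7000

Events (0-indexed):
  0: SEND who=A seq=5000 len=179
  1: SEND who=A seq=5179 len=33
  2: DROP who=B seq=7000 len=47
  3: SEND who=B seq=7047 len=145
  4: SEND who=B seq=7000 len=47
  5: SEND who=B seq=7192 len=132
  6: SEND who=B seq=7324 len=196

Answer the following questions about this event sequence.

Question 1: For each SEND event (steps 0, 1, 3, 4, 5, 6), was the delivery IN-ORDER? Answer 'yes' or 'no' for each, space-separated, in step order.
Step 0: SEND seq=5000 -> in-order
Step 1: SEND seq=5179 -> in-order
Step 3: SEND seq=7047 -> out-of-order
Step 4: SEND seq=7000 -> in-order
Step 5: SEND seq=7192 -> in-order
Step 6: SEND seq=7324 -> in-order

Answer: yes yes no yes yes yes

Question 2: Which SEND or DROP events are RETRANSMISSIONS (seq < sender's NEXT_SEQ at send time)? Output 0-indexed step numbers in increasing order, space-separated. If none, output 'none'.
Step 0: SEND seq=5000 -> fresh
Step 1: SEND seq=5179 -> fresh
Step 2: DROP seq=7000 -> fresh
Step 3: SEND seq=7047 -> fresh
Step 4: SEND seq=7000 -> retransmit
Step 5: SEND seq=7192 -> fresh
Step 6: SEND seq=7324 -> fresh

Answer: 4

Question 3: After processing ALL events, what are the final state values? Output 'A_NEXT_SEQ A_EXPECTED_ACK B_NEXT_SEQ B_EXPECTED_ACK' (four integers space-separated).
After event 0: A_seq=5179 A_ack=7000 B_seq=7000 B_ack=5179
After event 1: A_seq=5212 A_ack=7000 B_seq=7000 B_ack=5212
After event 2: A_seq=5212 A_ack=7000 B_seq=7047 B_ack=5212
After event 3: A_seq=5212 A_ack=7000 B_seq=7192 B_ack=5212
After event 4: A_seq=5212 A_ack=7192 B_seq=7192 B_ack=5212
After event 5: A_seq=5212 A_ack=7324 B_seq=7324 B_ack=5212
After event 6: A_seq=5212 A_ack=7520 B_seq=7520 B_ack=5212

Answer: 5212 7520 7520 5212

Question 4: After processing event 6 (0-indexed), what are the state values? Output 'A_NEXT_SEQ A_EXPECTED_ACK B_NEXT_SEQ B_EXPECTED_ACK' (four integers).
After event 0: A_seq=5179 A_ack=7000 B_seq=7000 B_ack=5179
After event 1: A_seq=5212 A_ack=7000 B_seq=7000 B_ack=5212
After event 2: A_seq=5212 A_ack=7000 B_seq=7047 B_ack=5212
After event 3: A_seq=5212 A_ack=7000 B_seq=7192 B_ack=5212
After event 4: A_seq=5212 A_ack=7192 B_seq=7192 B_ack=5212
After event 5: A_seq=5212 A_ack=7324 B_seq=7324 B_ack=5212
After event 6: A_seq=5212 A_ack=7520 B_seq=7520 B_ack=5212

5212 7520 7520 5212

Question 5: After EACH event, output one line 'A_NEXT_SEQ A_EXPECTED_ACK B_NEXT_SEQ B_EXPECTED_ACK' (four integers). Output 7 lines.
5179 7000 7000 5179
5212 7000 7000 5212
5212 7000 7047 5212
5212 7000 7192 5212
5212 7192 7192 5212
5212 7324 7324 5212
5212 7520 7520 5212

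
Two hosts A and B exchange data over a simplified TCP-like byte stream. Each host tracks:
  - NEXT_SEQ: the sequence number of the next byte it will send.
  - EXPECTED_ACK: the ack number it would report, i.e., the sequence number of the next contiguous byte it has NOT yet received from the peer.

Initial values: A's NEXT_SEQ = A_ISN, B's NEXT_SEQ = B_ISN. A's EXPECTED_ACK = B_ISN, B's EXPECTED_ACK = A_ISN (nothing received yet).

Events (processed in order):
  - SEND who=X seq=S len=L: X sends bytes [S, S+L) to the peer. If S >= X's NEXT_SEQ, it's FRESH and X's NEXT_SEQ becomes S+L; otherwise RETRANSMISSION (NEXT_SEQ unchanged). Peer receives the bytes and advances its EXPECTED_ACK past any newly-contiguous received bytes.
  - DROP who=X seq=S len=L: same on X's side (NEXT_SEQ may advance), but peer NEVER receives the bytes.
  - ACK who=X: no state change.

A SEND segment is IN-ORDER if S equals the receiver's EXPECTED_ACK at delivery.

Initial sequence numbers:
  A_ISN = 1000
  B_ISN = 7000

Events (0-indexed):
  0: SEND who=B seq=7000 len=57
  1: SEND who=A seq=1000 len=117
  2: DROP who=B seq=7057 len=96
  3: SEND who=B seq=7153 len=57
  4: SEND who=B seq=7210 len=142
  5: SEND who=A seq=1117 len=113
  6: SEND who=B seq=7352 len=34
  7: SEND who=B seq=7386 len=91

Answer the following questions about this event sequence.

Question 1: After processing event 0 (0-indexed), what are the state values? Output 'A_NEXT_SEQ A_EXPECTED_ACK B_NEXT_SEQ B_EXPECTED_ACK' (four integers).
After event 0: A_seq=1000 A_ack=7057 B_seq=7057 B_ack=1000

1000 7057 7057 1000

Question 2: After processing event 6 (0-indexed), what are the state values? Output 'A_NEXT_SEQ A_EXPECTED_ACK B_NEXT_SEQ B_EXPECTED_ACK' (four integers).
After event 0: A_seq=1000 A_ack=7057 B_seq=7057 B_ack=1000
After event 1: A_seq=1117 A_ack=7057 B_seq=7057 B_ack=1117
After event 2: A_seq=1117 A_ack=7057 B_seq=7153 B_ack=1117
After event 3: A_seq=1117 A_ack=7057 B_seq=7210 B_ack=1117
After event 4: A_seq=1117 A_ack=7057 B_seq=7352 B_ack=1117
After event 5: A_seq=1230 A_ack=7057 B_seq=7352 B_ack=1230
After event 6: A_seq=1230 A_ack=7057 B_seq=7386 B_ack=1230

1230 7057 7386 1230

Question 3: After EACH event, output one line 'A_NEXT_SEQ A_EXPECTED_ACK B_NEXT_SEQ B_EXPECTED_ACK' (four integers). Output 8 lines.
1000 7057 7057 1000
1117 7057 7057 1117
1117 7057 7153 1117
1117 7057 7210 1117
1117 7057 7352 1117
1230 7057 7352 1230
1230 7057 7386 1230
1230 7057 7477 1230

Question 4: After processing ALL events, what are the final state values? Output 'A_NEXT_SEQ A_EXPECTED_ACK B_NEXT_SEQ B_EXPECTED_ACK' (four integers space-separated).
After event 0: A_seq=1000 A_ack=7057 B_seq=7057 B_ack=1000
After event 1: A_seq=1117 A_ack=7057 B_seq=7057 B_ack=1117
After event 2: A_seq=1117 A_ack=7057 B_seq=7153 B_ack=1117
After event 3: A_seq=1117 A_ack=7057 B_seq=7210 B_ack=1117
After event 4: A_seq=1117 A_ack=7057 B_seq=7352 B_ack=1117
After event 5: A_seq=1230 A_ack=7057 B_seq=7352 B_ack=1230
After event 6: A_seq=1230 A_ack=7057 B_seq=7386 B_ack=1230
After event 7: A_seq=1230 A_ack=7057 B_seq=7477 B_ack=1230

Answer: 1230 7057 7477 1230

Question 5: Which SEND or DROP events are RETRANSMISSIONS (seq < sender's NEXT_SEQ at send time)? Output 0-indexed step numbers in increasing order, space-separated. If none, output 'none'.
Answer: none

Derivation:
Step 0: SEND seq=7000 -> fresh
Step 1: SEND seq=1000 -> fresh
Step 2: DROP seq=7057 -> fresh
Step 3: SEND seq=7153 -> fresh
Step 4: SEND seq=7210 -> fresh
Step 5: SEND seq=1117 -> fresh
Step 6: SEND seq=7352 -> fresh
Step 7: SEND seq=7386 -> fresh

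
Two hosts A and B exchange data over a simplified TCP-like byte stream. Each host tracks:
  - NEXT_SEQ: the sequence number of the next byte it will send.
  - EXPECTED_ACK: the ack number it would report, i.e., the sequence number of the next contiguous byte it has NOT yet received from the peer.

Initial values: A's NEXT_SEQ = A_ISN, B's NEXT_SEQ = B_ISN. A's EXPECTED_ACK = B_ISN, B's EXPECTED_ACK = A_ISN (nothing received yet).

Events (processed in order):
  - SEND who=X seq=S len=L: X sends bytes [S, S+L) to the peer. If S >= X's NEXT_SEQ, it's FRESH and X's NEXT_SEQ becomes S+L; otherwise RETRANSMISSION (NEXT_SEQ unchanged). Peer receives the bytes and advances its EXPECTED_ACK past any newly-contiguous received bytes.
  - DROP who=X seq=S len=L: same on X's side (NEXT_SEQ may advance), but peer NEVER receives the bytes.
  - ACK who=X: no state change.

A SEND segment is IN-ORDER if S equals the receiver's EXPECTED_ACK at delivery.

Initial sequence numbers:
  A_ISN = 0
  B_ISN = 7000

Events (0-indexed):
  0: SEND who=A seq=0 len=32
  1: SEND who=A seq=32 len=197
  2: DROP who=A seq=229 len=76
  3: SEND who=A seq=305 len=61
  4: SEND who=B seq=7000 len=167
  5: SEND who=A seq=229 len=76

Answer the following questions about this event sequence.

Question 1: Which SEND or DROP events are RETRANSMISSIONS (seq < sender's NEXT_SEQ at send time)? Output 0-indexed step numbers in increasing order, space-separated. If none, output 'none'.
Step 0: SEND seq=0 -> fresh
Step 1: SEND seq=32 -> fresh
Step 2: DROP seq=229 -> fresh
Step 3: SEND seq=305 -> fresh
Step 4: SEND seq=7000 -> fresh
Step 5: SEND seq=229 -> retransmit

Answer: 5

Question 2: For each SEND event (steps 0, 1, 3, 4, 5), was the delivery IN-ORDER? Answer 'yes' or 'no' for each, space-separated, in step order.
Answer: yes yes no yes yes

Derivation:
Step 0: SEND seq=0 -> in-order
Step 1: SEND seq=32 -> in-order
Step 3: SEND seq=305 -> out-of-order
Step 4: SEND seq=7000 -> in-order
Step 5: SEND seq=229 -> in-order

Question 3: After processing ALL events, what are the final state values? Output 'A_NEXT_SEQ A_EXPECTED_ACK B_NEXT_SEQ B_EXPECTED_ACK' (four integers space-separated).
Answer: 366 7167 7167 366

Derivation:
After event 0: A_seq=32 A_ack=7000 B_seq=7000 B_ack=32
After event 1: A_seq=229 A_ack=7000 B_seq=7000 B_ack=229
After event 2: A_seq=305 A_ack=7000 B_seq=7000 B_ack=229
After event 3: A_seq=366 A_ack=7000 B_seq=7000 B_ack=229
After event 4: A_seq=366 A_ack=7167 B_seq=7167 B_ack=229
After event 5: A_seq=366 A_ack=7167 B_seq=7167 B_ack=366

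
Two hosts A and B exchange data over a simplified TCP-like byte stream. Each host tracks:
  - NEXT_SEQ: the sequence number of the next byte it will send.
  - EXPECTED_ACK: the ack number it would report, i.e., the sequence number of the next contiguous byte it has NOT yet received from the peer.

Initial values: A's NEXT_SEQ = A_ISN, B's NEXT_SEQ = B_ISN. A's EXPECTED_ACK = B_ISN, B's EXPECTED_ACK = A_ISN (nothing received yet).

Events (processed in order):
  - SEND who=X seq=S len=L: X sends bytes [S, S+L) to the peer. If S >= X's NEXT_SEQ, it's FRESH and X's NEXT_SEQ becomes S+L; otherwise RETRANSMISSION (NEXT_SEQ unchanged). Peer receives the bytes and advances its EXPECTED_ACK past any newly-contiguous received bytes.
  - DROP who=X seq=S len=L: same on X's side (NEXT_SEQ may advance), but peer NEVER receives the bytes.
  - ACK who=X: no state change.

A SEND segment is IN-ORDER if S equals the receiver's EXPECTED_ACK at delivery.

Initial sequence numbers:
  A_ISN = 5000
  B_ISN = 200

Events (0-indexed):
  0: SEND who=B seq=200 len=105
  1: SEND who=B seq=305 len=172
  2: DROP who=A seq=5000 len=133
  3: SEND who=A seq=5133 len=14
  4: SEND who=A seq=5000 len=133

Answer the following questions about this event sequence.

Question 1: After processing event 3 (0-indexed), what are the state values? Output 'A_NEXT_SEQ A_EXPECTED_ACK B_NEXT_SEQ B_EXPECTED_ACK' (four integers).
After event 0: A_seq=5000 A_ack=305 B_seq=305 B_ack=5000
After event 1: A_seq=5000 A_ack=477 B_seq=477 B_ack=5000
After event 2: A_seq=5133 A_ack=477 B_seq=477 B_ack=5000
After event 3: A_seq=5147 A_ack=477 B_seq=477 B_ack=5000

5147 477 477 5000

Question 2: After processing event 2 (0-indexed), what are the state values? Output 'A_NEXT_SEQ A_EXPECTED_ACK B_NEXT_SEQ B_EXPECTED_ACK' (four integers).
After event 0: A_seq=5000 A_ack=305 B_seq=305 B_ack=5000
After event 1: A_seq=5000 A_ack=477 B_seq=477 B_ack=5000
After event 2: A_seq=5133 A_ack=477 B_seq=477 B_ack=5000

5133 477 477 5000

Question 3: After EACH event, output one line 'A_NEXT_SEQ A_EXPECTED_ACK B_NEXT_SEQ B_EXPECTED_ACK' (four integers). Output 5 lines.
5000 305 305 5000
5000 477 477 5000
5133 477 477 5000
5147 477 477 5000
5147 477 477 5147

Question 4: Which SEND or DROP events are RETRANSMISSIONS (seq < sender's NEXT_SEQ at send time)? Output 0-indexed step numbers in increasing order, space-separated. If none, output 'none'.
Step 0: SEND seq=200 -> fresh
Step 1: SEND seq=305 -> fresh
Step 2: DROP seq=5000 -> fresh
Step 3: SEND seq=5133 -> fresh
Step 4: SEND seq=5000 -> retransmit

Answer: 4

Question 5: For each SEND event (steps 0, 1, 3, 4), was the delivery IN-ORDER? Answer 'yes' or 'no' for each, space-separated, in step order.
Step 0: SEND seq=200 -> in-order
Step 1: SEND seq=305 -> in-order
Step 3: SEND seq=5133 -> out-of-order
Step 4: SEND seq=5000 -> in-order

Answer: yes yes no yes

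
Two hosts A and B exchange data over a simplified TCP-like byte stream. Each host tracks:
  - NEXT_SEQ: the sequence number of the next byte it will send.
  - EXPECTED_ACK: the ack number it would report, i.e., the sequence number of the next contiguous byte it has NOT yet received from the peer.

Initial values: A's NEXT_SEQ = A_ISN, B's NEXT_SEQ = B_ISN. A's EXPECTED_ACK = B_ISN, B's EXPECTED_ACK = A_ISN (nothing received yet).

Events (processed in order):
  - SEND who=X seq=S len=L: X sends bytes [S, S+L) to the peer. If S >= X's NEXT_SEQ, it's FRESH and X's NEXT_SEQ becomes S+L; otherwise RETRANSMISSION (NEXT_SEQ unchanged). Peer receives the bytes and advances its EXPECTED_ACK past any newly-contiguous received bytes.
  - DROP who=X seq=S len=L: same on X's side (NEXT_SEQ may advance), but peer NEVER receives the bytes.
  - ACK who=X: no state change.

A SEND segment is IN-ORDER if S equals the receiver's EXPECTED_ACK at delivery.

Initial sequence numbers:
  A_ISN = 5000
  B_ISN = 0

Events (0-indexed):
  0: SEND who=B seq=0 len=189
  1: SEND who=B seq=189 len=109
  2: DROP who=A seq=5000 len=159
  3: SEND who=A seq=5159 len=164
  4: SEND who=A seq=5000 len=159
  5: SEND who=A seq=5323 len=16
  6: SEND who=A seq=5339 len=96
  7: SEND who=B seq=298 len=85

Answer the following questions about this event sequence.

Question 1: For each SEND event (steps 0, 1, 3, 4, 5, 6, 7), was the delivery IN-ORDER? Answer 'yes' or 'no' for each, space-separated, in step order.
Step 0: SEND seq=0 -> in-order
Step 1: SEND seq=189 -> in-order
Step 3: SEND seq=5159 -> out-of-order
Step 4: SEND seq=5000 -> in-order
Step 5: SEND seq=5323 -> in-order
Step 6: SEND seq=5339 -> in-order
Step 7: SEND seq=298 -> in-order

Answer: yes yes no yes yes yes yes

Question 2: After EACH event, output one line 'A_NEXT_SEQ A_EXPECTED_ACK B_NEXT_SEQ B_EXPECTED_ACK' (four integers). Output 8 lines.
5000 189 189 5000
5000 298 298 5000
5159 298 298 5000
5323 298 298 5000
5323 298 298 5323
5339 298 298 5339
5435 298 298 5435
5435 383 383 5435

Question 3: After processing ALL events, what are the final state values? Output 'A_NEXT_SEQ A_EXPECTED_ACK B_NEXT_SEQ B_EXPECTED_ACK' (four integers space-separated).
After event 0: A_seq=5000 A_ack=189 B_seq=189 B_ack=5000
After event 1: A_seq=5000 A_ack=298 B_seq=298 B_ack=5000
After event 2: A_seq=5159 A_ack=298 B_seq=298 B_ack=5000
After event 3: A_seq=5323 A_ack=298 B_seq=298 B_ack=5000
After event 4: A_seq=5323 A_ack=298 B_seq=298 B_ack=5323
After event 5: A_seq=5339 A_ack=298 B_seq=298 B_ack=5339
After event 6: A_seq=5435 A_ack=298 B_seq=298 B_ack=5435
After event 7: A_seq=5435 A_ack=383 B_seq=383 B_ack=5435

Answer: 5435 383 383 5435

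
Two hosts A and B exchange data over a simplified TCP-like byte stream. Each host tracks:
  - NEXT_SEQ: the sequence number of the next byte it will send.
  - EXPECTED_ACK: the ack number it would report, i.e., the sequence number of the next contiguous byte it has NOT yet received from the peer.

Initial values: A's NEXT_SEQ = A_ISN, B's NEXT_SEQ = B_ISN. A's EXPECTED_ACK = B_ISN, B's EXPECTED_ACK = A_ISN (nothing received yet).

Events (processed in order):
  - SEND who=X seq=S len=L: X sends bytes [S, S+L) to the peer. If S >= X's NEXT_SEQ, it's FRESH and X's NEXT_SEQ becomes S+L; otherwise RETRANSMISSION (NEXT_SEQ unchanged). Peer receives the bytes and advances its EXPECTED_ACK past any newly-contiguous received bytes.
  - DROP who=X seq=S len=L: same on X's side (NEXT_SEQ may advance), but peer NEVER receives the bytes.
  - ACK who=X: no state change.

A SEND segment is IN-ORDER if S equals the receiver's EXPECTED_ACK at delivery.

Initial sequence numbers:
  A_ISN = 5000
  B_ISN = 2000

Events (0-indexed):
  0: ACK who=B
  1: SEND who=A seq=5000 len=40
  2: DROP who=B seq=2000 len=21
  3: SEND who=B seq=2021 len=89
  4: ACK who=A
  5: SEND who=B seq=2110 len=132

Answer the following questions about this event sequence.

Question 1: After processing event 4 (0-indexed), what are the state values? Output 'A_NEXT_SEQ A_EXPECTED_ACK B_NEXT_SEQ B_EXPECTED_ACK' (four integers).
After event 0: A_seq=5000 A_ack=2000 B_seq=2000 B_ack=5000
After event 1: A_seq=5040 A_ack=2000 B_seq=2000 B_ack=5040
After event 2: A_seq=5040 A_ack=2000 B_seq=2021 B_ack=5040
After event 3: A_seq=5040 A_ack=2000 B_seq=2110 B_ack=5040
After event 4: A_seq=5040 A_ack=2000 B_seq=2110 B_ack=5040

5040 2000 2110 5040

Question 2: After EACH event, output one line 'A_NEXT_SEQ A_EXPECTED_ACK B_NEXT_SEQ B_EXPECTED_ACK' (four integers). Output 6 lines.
5000 2000 2000 5000
5040 2000 2000 5040
5040 2000 2021 5040
5040 2000 2110 5040
5040 2000 2110 5040
5040 2000 2242 5040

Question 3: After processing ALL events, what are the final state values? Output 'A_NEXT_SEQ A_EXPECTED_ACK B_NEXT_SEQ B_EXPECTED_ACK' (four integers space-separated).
Answer: 5040 2000 2242 5040

Derivation:
After event 0: A_seq=5000 A_ack=2000 B_seq=2000 B_ack=5000
After event 1: A_seq=5040 A_ack=2000 B_seq=2000 B_ack=5040
After event 2: A_seq=5040 A_ack=2000 B_seq=2021 B_ack=5040
After event 3: A_seq=5040 A_ack=2000 B_seq=2110 B_ack=5040
After event 4: A_seq=5040 A_ack=2000 B_seq=2110 B_ack=5040
After event 5: A_seq=5040 A_ack=2000 B_seq=2242 B_ack=5040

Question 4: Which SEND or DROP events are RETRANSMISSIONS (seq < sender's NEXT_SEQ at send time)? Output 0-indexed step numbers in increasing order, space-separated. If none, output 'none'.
Answer: none

Derivation:
Step 1: SEND seq=5000 -> fresh
Step 2: DROP seq=2000 -> fresh
Step 3: SEND seq=2021 -> fresh
Step 5: SEND seq=2110 -> fresh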